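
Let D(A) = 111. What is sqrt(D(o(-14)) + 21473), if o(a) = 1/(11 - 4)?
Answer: 4*sqrt(1349) ≈ 146.92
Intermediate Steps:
o(a) = 1/7
sqrt(D(o(-14)) + 21473) = sqrt(111 + 21473) = sqrt(21584) = 4*sqrt(1349)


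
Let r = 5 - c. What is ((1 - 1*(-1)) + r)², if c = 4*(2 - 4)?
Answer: 225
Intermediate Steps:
c = -8 (c = 4*(-2) = -8)
r = 13 (r = 5 - 1*(-8) = 5 + 8 = 13)
((1 - 1*(-1)) + r)² = ((1 - 1*(-1)) + 13)² = ((1 + 1) + 13)² = (2 + 13)² = 15² = 225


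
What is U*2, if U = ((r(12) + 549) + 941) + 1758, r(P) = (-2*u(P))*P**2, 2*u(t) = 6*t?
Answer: -14240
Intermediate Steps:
u(t) = 3*t (u(t) = (6*t)/2 = 3*t)
r(P) = -6*P**3 (r(P) = (-6*P)*P**2 = -6*P**3)
U = -7120 (U = ((-6*12**3 + 549) + 941) + 1758 = ((-6*1728 + 549) + 941) + 1758 = ((-10368 + 549) + 941) + 1758 = (-9819 + 941) + 1758 = -8878 + 1758 = -7120)
U*2 = -7120*2 = -14240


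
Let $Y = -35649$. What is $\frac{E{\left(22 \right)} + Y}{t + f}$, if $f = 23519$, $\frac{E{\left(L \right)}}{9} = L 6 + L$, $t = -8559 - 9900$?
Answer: $- \frac{34263}{5060} \approx -6.7713$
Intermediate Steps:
$t = -18459$ ($t = -8559 - 9900 = -18459$)
$E{\left(L \right)} = 63 L$ ($E{\left(L \right)} = 9 \left(L 6 + L\right) = 9 \left(6 L + L\right) = 9 \cdot 7 L = 63 L$)
$\frac{E{\left(22 \right)} + Y}{t + f} = \frac{63 \cdot 22 - 35649}{-18459 + 23519} = \frac{1386 - 35649}{5060} = \left(-34263\right) \frac{1}{5060} = - \frac{34263}{5060}$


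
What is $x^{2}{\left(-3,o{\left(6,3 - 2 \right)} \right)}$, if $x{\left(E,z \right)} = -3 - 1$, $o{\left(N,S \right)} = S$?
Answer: $16$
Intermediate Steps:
$x{\left(E,z \right)} = -4$ ($x{\left(E,z \right)} = -3 - 1 = -4$)
$x^{2}{\left(-3,o{\left(6,3 - 2 \right)} \right)} = \left(-4\right)^{2} = 16$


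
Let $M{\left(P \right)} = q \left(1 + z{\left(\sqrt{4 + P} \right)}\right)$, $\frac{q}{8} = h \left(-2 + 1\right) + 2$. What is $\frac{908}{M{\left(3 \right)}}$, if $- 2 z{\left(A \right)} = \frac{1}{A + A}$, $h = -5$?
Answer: $\frac{1816}{111} + \frac{454 \sqrt{7}}{777} \approx 17.906$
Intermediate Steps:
$z{\left(A \right)} = - \frac{1}{4 A}$ ($z{\left(A \right)} = - \frac{1}{2 \left(A + A\right)} = - \frac{1}{2 \cdot 2 A} = - \frac{\frac{1}{2} \frac{1}{A}}{2} = - \frac{1}{4 A}$)
$q = 56$ ($q = 8 \left(- 5 \left(-2 + 1\right) + 2\right) = 8 \left(\left(-5\right) \left(-1\right) + 2\right) = 8 \left(5 + 2\right) = 8 \cdot 7 = 56$)
$M{\left(P \right)} = 56 - \frac{14}{\sqrt{4 + P}}$ ($M{\left(P \right)} = 56 \left(1 - \frac{1}{4 \sqrt{4 + P}}\right) = 56 - \frac{14}{\sqrt{4 + P}}$)
$\frac{908}{M{\left(3 \right)}} = \frac{908}{56 - \frac{14}{\sqrt{4 + 3}}} = \frac{908}{56 - \frac{14}{\sqrt{7}}} = \frac{908}{56 - 14 \frac{\sqrt{7}}{7}} = \frac{908}{56 - 2 \sqrt{7}}$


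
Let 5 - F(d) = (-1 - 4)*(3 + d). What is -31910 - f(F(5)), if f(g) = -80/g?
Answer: -287174/9 ≈ -31908.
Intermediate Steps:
F(d) = 20 + 5*d (F(d) = 5 - (-1 - 4)*(3 + d) = 5 - (-5)*(3 + d) = 5 - (-15 - 5*d) = 5 + (15 + 5*d) = 20 + 5*d)
-31910 - f(F(5)) = -31910 - (-80)/(20 + 5*5) = -31910 - (-80)/(20 + 25) = -31910 - (-80)/45 = -31910 - 1*(-16/9) = -31910 + 16/9 = -287174/9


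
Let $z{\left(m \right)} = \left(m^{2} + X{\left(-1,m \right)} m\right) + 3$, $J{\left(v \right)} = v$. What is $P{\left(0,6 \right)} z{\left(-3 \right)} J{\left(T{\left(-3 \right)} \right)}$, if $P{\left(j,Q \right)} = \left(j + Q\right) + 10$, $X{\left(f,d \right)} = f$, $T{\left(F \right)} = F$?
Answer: $-720$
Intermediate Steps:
$P{\left(j,Q \right)} = 10 + Q + j$ ($P{\left(j,Q \right)} = \left(Q + j\right) + 10 = 10 + Q + j$)
$z{\left(m \right)} = 3 + m^{2} - m$ ($z{\left(m \right)} = \left(m^{2} - m\right) + 3 = 3 + m^{2} - m$)
$P{\left(0,6 \right)} z{\left(-3 \right)} J{\left(T{\left(-3 \right)} \right)} = \left(10 + 6 + 0\right) \left(3 + \left(-3\right)^{2} - -3\right) \left(-3\right) = 16 \left(3 + 9 + 3\right) \left(-3\right) = 16 \cdot 15 \left(-3\right) = 240 \left(-3\right) = -720$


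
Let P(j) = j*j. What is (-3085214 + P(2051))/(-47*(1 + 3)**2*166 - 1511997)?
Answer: -1121387/1636829 ≈ -0.68510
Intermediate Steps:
P(j) = j**2
(-3085214 + P(2051))/(-47*(1 + 3)**2*166 - 1511997) = (-3085214 + 2051**2)/(-47*(1 + 3)**2*166 - 1511997) = (-3085214 + 4206601)/(-47*4**2*166 - 1511997) = 1121387/(-47*16*166 - 1511997) = 1121387/(-752*166 - 1511997) = 1121387/(-124832 - 1511997) = 1121387/(-1636829) = 1121387*(-1/1636829) = -1121387/1636829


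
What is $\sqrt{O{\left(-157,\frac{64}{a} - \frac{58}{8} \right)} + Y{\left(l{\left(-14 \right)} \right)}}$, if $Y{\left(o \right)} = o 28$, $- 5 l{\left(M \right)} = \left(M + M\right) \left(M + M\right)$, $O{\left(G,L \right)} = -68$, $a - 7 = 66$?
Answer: $\frac{2 i \sqrt{27865}}{5} \approx 66.771 i$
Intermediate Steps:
$a = 73$ ($a = 7 + 66 = 73$)
$l{\left(M \right)} = - \frac{4 M^{2}}{5}$ ($l{\left(M \right)} = - \frac{\left(M + M\right) \left(M + M\right)}{5} = - \frac{2 M 2 M}{5} = - \frac{4 M^{2}}{5}$)
$Y{\left(o \right)} = 28 o$
$\sqrt{O{\left(-157,\frac{64}{a} - \frac{58}{8} \right)} + Y{\left(l{\left(-14 \right)} \right)}} = \sqrt{-68 + 28 \left(- \frac{4 \left(-14\right)^{2}}{5}\right)} = \sqrt{-68 + 28 \left(\left(- \frac{4}{5}\right) 196\right)} = \sqrt{-68 + 28 \left(- \frac{784}{5}\right)} = \sqrt{-68 - \frac{21952}{5}} = \sqrt{- \frac{22292}{5}} = \frac{2 i \sqrt{27865}}{5}$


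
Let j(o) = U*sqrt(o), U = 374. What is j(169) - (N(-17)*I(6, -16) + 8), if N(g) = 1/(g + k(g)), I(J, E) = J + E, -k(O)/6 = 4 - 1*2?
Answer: 140756/29 ≈ 4853.7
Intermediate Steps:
k(O) = -12 (k(O) = -6*(4 - 1*2) = -6*(4 - 2) = -6*2 = -12)
I(J, E) = E + J
N(g) = 1/(-12 + g) (N(g) = 1/(g - 12) = 1/(-12 + g))
j(o) = 374*sqrt(o)
j(169) - (N(-17)*I(6, -16) + 8) = 374*sqrt(169) - ((-16 + 6)/(-12 - 17) + 8) = 374*13 - (-10/(-29) + 8) = 4862 - (-1/29*(-10) + 8) = 4862 - (10/29 + 8) = 4862 - 1*242/29 = 4862 - 242/29 = 140756/29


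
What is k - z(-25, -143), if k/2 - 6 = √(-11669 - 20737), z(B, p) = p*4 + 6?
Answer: 578 + 2*I*√32406 ≈ 578.0 + 360.03*I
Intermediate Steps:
z(B, p) = 6 + 4*p (z(B, p) = 4*p + 6 = 6 + 4*p)
k = 12 + 2*I*√32406 (k = 12 + 2*√(-11669 - 20737) = 12 + 2*√(-32406) = 12 + 2*(I*√32406) = 12 + 2*I*√32406 ≈ 12.0 + 360.03*I)
k - z(-25, -143) = (12 + 2*I*√32406) - (6 + 4*(-143)) = (12 + 2*I*√32406) - (6 - 572) = (12 + 2*I*√32406) - 1*(-566) = (12 + 2*I*√32406) + 566 = 578 + 2*I*√32406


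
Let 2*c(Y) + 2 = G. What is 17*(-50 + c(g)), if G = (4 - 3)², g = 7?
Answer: -1717/2 ≈ -858.50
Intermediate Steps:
G = 1 (G = 1² = 1)
c(Y) = -½ (c(Y) = -1 + (½)*1 = -1 + ½ = -½)
17*(-50 + c(g)) = 17*(-50 - ½) = 17*(-101/2) = -1717/2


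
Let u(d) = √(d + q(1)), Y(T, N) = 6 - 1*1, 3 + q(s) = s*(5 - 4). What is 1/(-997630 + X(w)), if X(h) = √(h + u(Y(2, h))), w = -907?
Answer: -1/(997630 - I*√(907 - √3)) ≈ -1.0024e-6 - 3.0231e-11*I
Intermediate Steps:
q(s) = -3 + s (q(s) = -3 + s*(5 - 4) = -3 + s*1 = -3 + s)
Y(T, N) = 5 (Y(T, N) = 6 - 1 = 5)
u(d) = √(-2 + d) (u(d) = √(d + (-3 + 1)) = √(d - 2) = √(-2 + d))
X(h) = √(h + √3) (X(h) = √(h + √(-2 + 5)) = √(h + √3))
1/(-997630 + X(w)) = 1/(-997630 + √(-907 + √3))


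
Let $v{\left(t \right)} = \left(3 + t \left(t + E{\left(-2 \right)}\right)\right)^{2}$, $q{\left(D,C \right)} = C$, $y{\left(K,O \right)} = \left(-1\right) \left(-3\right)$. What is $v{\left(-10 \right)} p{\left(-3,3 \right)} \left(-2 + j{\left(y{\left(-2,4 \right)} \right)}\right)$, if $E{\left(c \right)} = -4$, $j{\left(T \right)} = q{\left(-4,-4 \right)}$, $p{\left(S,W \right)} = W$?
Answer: $-368082$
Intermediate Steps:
$y{\left(K,O \right)} = 3$
$j{\left(T \right)} = -4$
$v{\left(t \right)} = \left(3 + t \left(-4 + t\right)\right)^{2}$ ($v{\left(t \right)} = \left(3 + t \left(t - 4\right)\right)^{2} = \left(3 + t \left(-4 + t\right)\right)^{2}$)
$v{\left(-10 \right)} p{\left(-3,3 \right)} \left(-2 + j{\left(y{\left(-2,4 \right)} \right)}\right) = \left(3 + \left(-10\right)^{2} - -40\right)^{2} \cdot 3 \left(-2 - 4\right) = \left(3 + 100 + 40\right)^{2} \cdot 3 \left(-6\right) = 143^{2} \left(-18\right) = 20449 \left(-18\right) = -368082$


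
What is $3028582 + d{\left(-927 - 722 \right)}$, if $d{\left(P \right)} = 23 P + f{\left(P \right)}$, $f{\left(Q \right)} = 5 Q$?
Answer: $2982410$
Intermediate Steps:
$d{\left(P \right)} = 28 P$ ($d{\left(P \right)} = 23 P + 5 P = 28 P$)
$3028582 + d{\left(-927 - 722 \right)} = 3028582 + 28 \left(-927 - 722\right) = 3028582 + 28 \left(-1649\right) = 3028582 - 46172 = 2982410$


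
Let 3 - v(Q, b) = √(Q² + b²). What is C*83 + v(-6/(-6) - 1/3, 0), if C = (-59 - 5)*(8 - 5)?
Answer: -47801/3 ≈ -15934.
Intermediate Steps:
v(Q, b) = 3 - √(Q² + b²)
C = -192 (C = -64*3 = -192)
C*83 + v(-6/(-6) - 1/3, 0) = -192*83 + (3 - √((-6/(-6) - 1/3)² + 0²)) = -15936 + (3 - √((-6*(-⅙) - 1*⅓)² + 0)) = -15936 + (3 - √((1 - ⅓)² + 0)) = -15936 + (3 - √((⅔)² + 0)) = -15936 + (3 - √(4/9 + 0)) = -15936 + (3 - √(4/9)) = -15936 + (3 - 1*⅔) = -15936 + (3 - ⅔) = -15936 + 7/3 = -47801/3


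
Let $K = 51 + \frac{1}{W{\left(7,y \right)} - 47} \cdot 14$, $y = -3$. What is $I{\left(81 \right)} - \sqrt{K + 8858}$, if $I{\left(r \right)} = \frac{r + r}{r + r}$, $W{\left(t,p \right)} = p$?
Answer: $1 - \frac{\sqrt{222718}}{5} \approx -93.386$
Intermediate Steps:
$I{\left(r \right)} = 1$ ($I{\left(r \right)} = \frac{2 r}{2 r} = 2 r \frac{1}{2 r} = 1$)
$K = \frac{1268}{25}$ ($K = 51 + \frac{1}{-3 - 47} \cdot 14 = 51 + \frac{1}{-50} \cdot 14 = 51 - \frac{7}{25} = \frac{1268}{25} \approx 50.72$)
$I{\left(81 \right)} - \sqrt{K + 8858} = 1 - \sqrt{\frac{1268}{25} + 8858} = 1 - \sqrt{\frac{222718}{25}} = 1 - \frac{\sqrt{222718}}{5}$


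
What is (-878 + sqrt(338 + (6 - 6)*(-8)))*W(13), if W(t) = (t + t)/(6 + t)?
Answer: -22828/19 + 338*sqrt(2)/19 ≈ -1176.3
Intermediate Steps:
W(t) = 2*t/(6 + t) (W(t) = (2*t)/(6 + t) = 2*t/(6 + t))
(-878 + sqrt(338 + (6 - 6)*(-8)))*W(13) = (-878 + sqrt(338 + (6 - 6)*(-8)))*(2*13/(6 + 13)) = (-878 + sqrt(338 + 0*(-8)))*(2*13/19) = (-878 + sqrt(338 + 0))*(2*13*(1/19)) = (-878 + sqrt(338))*(26/19) = (-878 + 13*sqrt(2))*(26/19) = -22828/19 + 338*sqrt(2)/19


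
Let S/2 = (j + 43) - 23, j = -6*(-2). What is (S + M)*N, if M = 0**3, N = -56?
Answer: -3584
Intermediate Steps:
j = 12
M = 0
S = 64 (S = 2*((12 + 43) - 23) = 2*(55 - 23) = 2*32 = 64)
(S + M)*N = (64 + 0)*(-56) = 64*(-56) = -3584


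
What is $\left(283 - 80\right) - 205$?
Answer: $-2$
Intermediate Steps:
$\left(283 - 80\right) - 205 = 203 - 205 = -2$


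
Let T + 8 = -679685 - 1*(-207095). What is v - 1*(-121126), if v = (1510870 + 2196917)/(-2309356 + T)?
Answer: 112321084139/927318 ≈ 1.2112e+5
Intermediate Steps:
T = -472598 (T = -8 + (-679685 - 1*(-207095)) = -8 + (-679685 + 207095) = -8 - 472590 = -472598)
v = -1235929/927318 (v = (1510870 + 2196917)/(-2309356 - 472598) = 3707787/(-2781954) = 3707787*(-1/2781954) = -1235929/927318 ≈ -1.3328)
v - 1*(-121126) = -1235929/927318 - 1*(-121126) = -1235929/927318 + 121126 = 112321084139/927318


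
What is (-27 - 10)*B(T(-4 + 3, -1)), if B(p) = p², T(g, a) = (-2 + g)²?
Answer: -2997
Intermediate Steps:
(-27 - 10)*B(T(-4 + 3, -1)) = (-27 - 10)*((-2 + (-4 + 3))²)² = -37*(-2 - 1)⁴ = -37*((-3)²)² = -37*9² = -37*81 = -2997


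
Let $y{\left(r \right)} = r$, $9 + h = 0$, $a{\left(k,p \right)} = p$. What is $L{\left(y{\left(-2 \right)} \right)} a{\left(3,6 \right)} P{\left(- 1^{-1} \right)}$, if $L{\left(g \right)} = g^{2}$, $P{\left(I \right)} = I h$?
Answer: $216$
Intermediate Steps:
$h = -9$ ($h = -9 + 0 = -9$)
$P{\left(I \right)} = - 9 I$ ($P{\left(I \right)} = I \left(-9\right) = - 9 I$)
$L{\left(y{\left(-2 \right)} \right)} a{\left(3,6 \right)} P{\left(- 1^{-1} \right)} = \left(-2\right)^{2} \cdot 6 \left(- 9 \left(- 1^{-1}\right)\right) = 4 \cdot 6 \left(- 9 \left(\left(-1\right) 1\right)\right) = 24 \left(\left(-9\right) \left(-1\right)\right) = 24 \cdot 9 = 216$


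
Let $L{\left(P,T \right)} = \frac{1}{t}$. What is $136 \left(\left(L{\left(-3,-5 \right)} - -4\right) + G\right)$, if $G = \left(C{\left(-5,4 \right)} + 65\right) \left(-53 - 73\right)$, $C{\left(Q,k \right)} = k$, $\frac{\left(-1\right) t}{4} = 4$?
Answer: $- \frac{2363697}{2} \approx -1.1818 \cdot 10^{6}$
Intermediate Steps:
$t = -16$ ($t = \left(-4\right) 4 = -16$)
$L{\left(P,T \right)} = - \frac{1}{16}$ ($L{\left(P,T \right)} = \frac{1}{-16} = - \frac{1}{16}$)
$G = -8694$ ($G = \left(4 + 65\right) \left(-53 - 73\right) = 69 \left(-126\right) = -8694$)
$136 \left(\left(L{\left(-3,-5 \right)} - -4\right) + G\right) = 136 \left(\left(- \frac{1}{16} - -4\right) - 8694\right) = 136 \left(\left(- \frac{1}{16} + 4\right) - 8694\right) = 136 \left(\frac{63}{16} - 8694\right) = 136 \left(- \frac{139041}{16}\right) = - \frac{2363697}{2}$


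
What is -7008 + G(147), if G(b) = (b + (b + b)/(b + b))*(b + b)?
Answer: 36504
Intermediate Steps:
G(b) = 2*b*(1 + b) (G(b) = (b + (2*b)/((2*b)))*(2*b) = (b + (2*b)*(1/(2*b)))*(2*b) = (b + 1)*(2*b) = (1 + b)*(2*b) = 2*b*(1 + b))
-7008 + G(147) = -7008 + 2*147*(1 + 147) = -7008 + 2*147*148 = -7008 + 43512 = 36504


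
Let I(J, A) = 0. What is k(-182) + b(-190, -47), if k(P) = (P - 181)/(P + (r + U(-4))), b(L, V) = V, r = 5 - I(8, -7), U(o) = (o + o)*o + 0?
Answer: -6452/145 ≈ -44.497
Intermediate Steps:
U(o) = 2*o² (U(o) = (2*o)*o + 0 = 2*o² + 0 = 2*o²)
r = 5 (r = 5 - 1*0 = 5 + 0 = 5)
k(P) = (-181 + P)/(37 + P) (k(P) = (P - 181)/(P + (5 + 2*(-4)²)) = (-181 + P)/(P + (5 + 2*16)) = (-181 + P)/(P + (5 + 32)) = (-181 + P)/(P + 37) = (-181 + P)/(37 + P))
k(-182) + b(-190, -47) = (-181 - 182)/(37 - 182) - 47 = -363/(-145) - 47 = -1/145*(-363) - 47 = 363/145 - 47 = -6452/145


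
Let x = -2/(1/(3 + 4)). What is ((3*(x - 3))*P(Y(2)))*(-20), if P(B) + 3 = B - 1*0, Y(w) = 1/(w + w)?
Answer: -2805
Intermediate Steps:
Y(w) = 1/(2*w)
P(B) = -3 + B (P(B) = -3 + (B - 1*0) = -3 + (B + 0) = -3 + B)
x = -14 (x = -2/(1/7) = -2/⅐ = -2*7 = -14)
((3*(x - 3))*P(Y(2)))*(-20) = ((3*(-14 - 3))*(-3 + (½)/2))*(-20) = ((3*(-17))*(-3 + (½)*(½)))*(-20) = -51*(-3 + ¼)*(-20) = -51*(-11/4)*(-20) = (561/4)*(-20) = -2805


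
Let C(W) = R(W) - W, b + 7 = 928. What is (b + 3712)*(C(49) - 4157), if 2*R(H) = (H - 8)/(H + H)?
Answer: -3819144055/196 ≈ -1.9485e+7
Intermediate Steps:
b = 921 (b = -7 + 928 = 921)
R(H) = (-8 + H)/(4*H) (R(H) = ((H - 8)/(H + H))/2 = ((-8 + H)/((2*H)))/2 = ((-8 + H)*(1/(2*H)))/2 = ((-8 + H)/(2*H))/2 = (-8 + H)/(4*H))
C(W) = -W + (-8 + W)/(4*W) (C(W) = (-8 + W)/(4*W) - W = -W + (-8 + W)/(4*W))
(b + 3712)*(C(49) - 4157) = (921 + 3712)*((1/4 - 1*49 - 2/49) - 4157) = 4633*((1/4 - 49 - 2*1/49) - 4157) = 4633*((1/4 - 49 - 2/49) - 4157) = 4633*(-9563/196 - 4157) = 4633*(-824335/196) = -3819144055/196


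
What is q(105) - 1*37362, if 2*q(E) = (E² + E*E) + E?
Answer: -52569/2 ≈ -26285.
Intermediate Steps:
q(E) = E² + E/2 (q(E) = ((E² + E*E) + E)/2 = ((E² + E²) + E)/2 = (2*E² + E)/2 = (E + 2*E²)/2 = E² + E/2)
q(105) - 1*37362 = 105*(½ + 105) - 1*37362 = 105*(211/2) - 37362 = 22155/2 - 37362 = -52569/2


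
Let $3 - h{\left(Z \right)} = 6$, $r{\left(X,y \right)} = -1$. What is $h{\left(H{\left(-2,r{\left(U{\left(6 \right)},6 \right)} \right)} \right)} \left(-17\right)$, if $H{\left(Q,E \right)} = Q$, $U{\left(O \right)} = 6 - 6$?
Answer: $51$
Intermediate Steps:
$U{\left(O \right)} = 0$ ($U{\left(O \right)} = 6 - 6 = 0$)
$h{\left(Z \right)} = -3$ ($h{\left(Z \right)} = 3 - 6 = -3$)
$h{\left(H{\left(-2,r{\left(U{\left(6 \right)},6 \right)} \right)} \right)} \left(-17\right) = \left(-3\right) \left(-17\right) = 51$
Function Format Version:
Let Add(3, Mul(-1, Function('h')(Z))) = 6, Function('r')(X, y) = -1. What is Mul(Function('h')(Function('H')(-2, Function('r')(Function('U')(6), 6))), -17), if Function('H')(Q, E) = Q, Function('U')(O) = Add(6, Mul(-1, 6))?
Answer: 51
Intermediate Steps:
Function('U')(O) = 0 (Function('U')(O) = Add(6, -6) = 0)
Function('h')(Z) = -3 (Function('h')(Z) = Add(3, Mul(-1, 6)) = Add(3, -6) = -3)
Mul(Function('h')(Function('H')(-2, Function('r')(Function('U')(6), 6))), -17) = Mul(-3, -17) = 51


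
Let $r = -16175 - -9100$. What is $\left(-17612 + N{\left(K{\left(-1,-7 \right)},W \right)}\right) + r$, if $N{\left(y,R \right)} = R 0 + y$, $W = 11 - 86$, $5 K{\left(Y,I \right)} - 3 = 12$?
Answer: $-24684$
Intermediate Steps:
$r = -7075$ ($r = -16175 + 9100 = -7075$)
$K{\left(Y,I \right)} = 3$ ($K{\left(Y,I \right)} = \frac{3}{5} + \frac{1}{5} \cdot 12 = \frac{3}{5} + \frac{12}{5} = 3$)
$W = -75$ ($W = 11 - 86 = -75$)
$N{\left(y,R \right)} = y$ ($N{\left(y,R \right)} = 0 + y = y$)
$\left(-17612 + N{\left(K{\left(-1,-7 \right)},W \right)}\right) + r = \left(-17612 + 3\right) - 7075 = -17609 - 7075 = -24684$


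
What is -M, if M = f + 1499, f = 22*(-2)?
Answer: -1455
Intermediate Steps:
f = -44
M = 1455 (M = -44 + 1499 = 1455)
-M = -1*1455 = -1455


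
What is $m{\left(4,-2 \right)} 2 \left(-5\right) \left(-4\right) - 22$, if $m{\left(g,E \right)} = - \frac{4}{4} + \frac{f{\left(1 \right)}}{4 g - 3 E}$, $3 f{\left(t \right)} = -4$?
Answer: $- \frac{2126}{33} \approx -64.424$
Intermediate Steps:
$f{\left(t \right)} = - \frac{4}{3}$ ($f{\left(t \right)} = \frac{1}{3} \left(-4\right) = - \frac{4}{3}$)
$m{\left(g,E \right)} = -1 - \frac{4}{3 \left(- 3 E + 4 g\right)}$ ($m{\left(g,E \right)} = - \frac{4}{4} - \frac{4}{3 \left(4 g - 3 E\right)} = \left(-4\right) \frac{1}{4} - \frac{4}{3 \left(- 3 E + 4 g\right)} = -1 - \frac{4}{3 \left(- 3 E + 4 g\right)}$)
$m{\left(4,-2 \right)} 2 \left(-5\right) \left(-4\right) - 22 = \frac{4 - -18 + 12 \cdot 4}{3 \left(\left(-4\right) 4 + 3 \left(-2\right)\right)} 2 \left(-5\right) \left(-4\right) - 22 = \frac{4 + 18 + 48}{3 \left(-16 - 6\right)} \left(\left(-10\right) \left(-4\right)\right) - 22 = \frac{1}{3} \frac{1}{-22} \cdot 70 \cdot 40 - 22 = \frac{1}{3} \left(- \frac{1}{22}\right) 70 \cdot 40 - 22 = \left(- \frac{35}{33}\right) 40 - 22 = - \frac{1400}{33} - 22 = - \frac{2126}{33}$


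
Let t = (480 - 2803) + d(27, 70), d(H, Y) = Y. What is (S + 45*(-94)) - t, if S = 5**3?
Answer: -1852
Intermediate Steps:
S = 125
t = -2253 (t = (480 - 2803) + 70 = -2323 + 70 = -2253)
(S + 45*(-94)) - t = (125 + 45*(-94)) - 1*(-2253) = (125 - 4230) + 2253 = -4105 + 2253 = -1852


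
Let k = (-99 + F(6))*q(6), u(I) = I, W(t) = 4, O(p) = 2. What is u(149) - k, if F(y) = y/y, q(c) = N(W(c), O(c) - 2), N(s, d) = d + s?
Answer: 541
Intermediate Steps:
q(c) = 4 (q(c) = (2 - 2) + 4 = 0 + 4 = 4)
F(y) = 1
k = -392 (k = (-99 + 1)*4 = -98*4 = -392)
u(149) - k = 149 - 1*(-392) = 149 + 392 = 541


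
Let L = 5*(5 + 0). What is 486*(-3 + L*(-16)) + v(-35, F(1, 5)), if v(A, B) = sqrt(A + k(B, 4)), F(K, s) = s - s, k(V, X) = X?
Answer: -195858 + I*sqrt(31) ≈ -1.9586e+5 + 5.5678*I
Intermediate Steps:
L = 25 (L = 5*5 = 25)
F(K, s) = 0
v(A, B) = sqrt(4 + A) (v(A, B) = sqrt(A + 4) = sqrt(4 + A))
486*(-3 + L*(-16)) + v(-35, F(1, 5)) = 486*(-3 + 25*(-16)) + sqrt(4 - 35) = 486*(-3 - 400) + sqrt(-31) = 486*(-403) + I*sqrt(31) = -195858 + I*sqrt(31)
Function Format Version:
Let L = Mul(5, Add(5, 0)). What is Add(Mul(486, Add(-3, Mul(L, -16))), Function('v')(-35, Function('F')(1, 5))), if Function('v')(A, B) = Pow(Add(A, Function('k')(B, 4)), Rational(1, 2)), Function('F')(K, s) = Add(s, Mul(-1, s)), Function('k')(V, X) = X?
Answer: Add(-195858, Mul(I, Pow(31, Rational(1, 2)))) ≈ Add(-1.9586e+5, Mul(5.5678, I))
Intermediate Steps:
L = 25 (L = Mul(5, 5) = 25)
Function('F')(K, s) = 0
Function('v')(A, B) = Pow(Add(4, A), Rational(1, 2)) (Function('v')(A, B) = Pow(Add(A, 4), Rational(1, 2)) = Pow(Add(4, A), Rational(1, 2)))
Add(Mul(486, Add(-3, Mul(L, -16))), Function('v')(-35, Function('F')(1, 5))) = Add(Mul(486, Add(-3, Mul(25, -16))), Pow(Add(4, -35), Rational(1, 2))) = Add(Mul(486, Add(-3, -400)), Pow(-31, Rational(1, 2))) = Add(Mul(486, -403), Mul(I, Pow(31, Rational(1, 2)))) = Add(-195858, Mul(I, Pow(31, Rational(1, 2))))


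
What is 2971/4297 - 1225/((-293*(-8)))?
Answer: 1700199/10072168 ≈ 0.16880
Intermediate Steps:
2971/4297 - 1225/((-293*(-8))) = 2971*(1/4297) - 1225/2344 = 2971/4297 - 1225*1/2344 = 2971/4297 - 1225/2344 = 1700199/10072168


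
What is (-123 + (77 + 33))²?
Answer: 169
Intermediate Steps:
(-123 + (77 + 33))² = (-123 + 110)² = (-13)² = 169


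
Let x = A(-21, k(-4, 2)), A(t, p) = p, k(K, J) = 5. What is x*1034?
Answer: 5170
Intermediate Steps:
x = 5
x*1034 = 5*1034 = 5170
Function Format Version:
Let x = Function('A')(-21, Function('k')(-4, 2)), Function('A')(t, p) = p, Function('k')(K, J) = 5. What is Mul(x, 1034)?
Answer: 5170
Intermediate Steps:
x = 5
Mul(x, 1034) = Mul(5, 1034) = 5170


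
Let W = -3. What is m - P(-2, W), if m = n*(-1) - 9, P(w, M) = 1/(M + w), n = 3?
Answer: -59/5 ≈ -11.800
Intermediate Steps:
m = -12 (m = 3*(-1) - 9 = -3 - 9 = -12)
m - P(-2, W) = -12 - 1/(-3 - 2) = -12 - 1/(-5) = -12 - 1*(-⅕) = -12 + ⅕ = -59/5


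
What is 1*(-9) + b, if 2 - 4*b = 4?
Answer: -19/2 ≈ -9.5000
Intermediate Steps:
b = -1/2 (b = 1/2 - 1/4*4 = 1/2 - 1 = -1/2 ≈ -0.50000)
1*(-9) + b = 1*(-9) - 1/2 = -9 - 1/2 = -19/2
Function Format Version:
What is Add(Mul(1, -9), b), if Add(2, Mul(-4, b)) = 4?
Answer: Rational(-19, 2) ≈ -9.5000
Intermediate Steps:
b = Rational(-1, 2) (b = Add(Rational(1, 2), Mul(Rational(-1, 4), 4)) = Add(Rational(1, 2), -1) = Rational(-1, 2) ≈ -0.50000)
Add(Mul(1, -9), b) = Add(Mul(1, -9), Rational(-1, 2)) = Add(-9, Rational(-1, 2)) = Rational(-19, 2)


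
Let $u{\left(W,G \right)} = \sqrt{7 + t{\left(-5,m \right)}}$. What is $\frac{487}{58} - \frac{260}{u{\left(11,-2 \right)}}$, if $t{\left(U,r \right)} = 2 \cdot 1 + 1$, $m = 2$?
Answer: $\frac{487}{58} - 26 \sqrt{10} \approx -73.823$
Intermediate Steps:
$t{\left(U,r \right)} = 3$ ($t{\left(U,r \right)} = 2 + 1 = 3$)
$u{\left(W,G \right)} = \sqrt{10}$ ($u{\left(W,G \right)} = \sqrt{7 + 3} = \sqrt{10}$)
$\frac{487}{58} - \frac{260}{u{\left(11,-2 \right)}} = \frac{487}{58} - \frac{260}{\sqrt{10}} = 487 \cdot \frac{1}{58} - 260 \frac{\sqrt{10}}{10} = \frac{487}{58} - 26 \sqrt{10}$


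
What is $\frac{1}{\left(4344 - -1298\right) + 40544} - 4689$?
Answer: $- \frac{216566153}{46186} \approx -4689.0$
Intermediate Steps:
$\frac{1}{\left(4344 - -1298\right) + 40544} - 4689 = \frac{1}{\left(4344 + 1298\right) + 40544} - 4689 = \frac{1}{5642 + 40544} - 4689 = \frac{1}{46186} - 4689 = - \frac{216566153}{46186}$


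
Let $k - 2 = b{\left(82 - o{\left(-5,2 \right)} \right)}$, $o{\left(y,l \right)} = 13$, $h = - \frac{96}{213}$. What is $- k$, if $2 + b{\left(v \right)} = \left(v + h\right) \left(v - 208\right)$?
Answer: $\frac{676513}{71} \approx 9528.3$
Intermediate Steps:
$h = - \frac{32}{71}$ ($h = \left(-96\right) \frac{1}{213} = - \frac{32}{71} \approx -0.4507$)
$b{\left(v \right)} = -2 + \left(-208 + v\right) \left(- \frac{32}{71} + v\right)$ ($b{\left(v \right)} = -2 + \left(v - \frac{32}{71}\right) \left(v - 208\right) = -2 + \left(- \frac{32}{71} + v\right) \left(-208 + v\right) = -2 + \left(-208 + v\right) \left(- \frac{32}{71} + v\right)$)
$k = - \frac{676513}{71}$ ($k = 2 + \left(\frac{6514}{71} + \left(82 - 13\right)^{2} - \frac{14800 \left(82 - 13\right)}{71}\right) = 2 + \left(\frac{6514}{71} + 69^{2} - \frac{1021200}{71}\right) = 2 + \left(\frac{6514}{71} + 4761 - \frac{1021200}{71}\right) = 2 - \frac{676655}{71} = - \frac{676513}{71} \approx -9528.3$)
$- k = \left(-1\right) \left(- \frac{676513}{71}\right) = \frac{676513}{71}$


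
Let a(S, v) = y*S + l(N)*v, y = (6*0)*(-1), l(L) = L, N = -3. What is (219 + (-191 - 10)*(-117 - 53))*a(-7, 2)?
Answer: -206334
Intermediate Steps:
y = 0 (y = 0*(-1) = 0)
a(S, v) = -3*v (a(S, v) = 0*S - 3*v = 0 - 3*v = -3*v)
(219 + (-191 - 10)*(-117 - 53))*a(-7, 2) = (219 + (-191 - 10)*(-117 - 53))*(-3*2) = (219 - 201*(-170))*(-6) = (219 + 34170)*(-6) = 34389*(-6) = -206334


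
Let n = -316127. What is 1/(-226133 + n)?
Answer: -1/542260 ≈ -1.8441e-6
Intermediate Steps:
1/(-226133 + n) = 1/(-226133 - 316127) = 1/(-542260) = -1/542260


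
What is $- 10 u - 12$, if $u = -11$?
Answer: $98$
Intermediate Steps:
$- 10 u - 12 = \left(-10\right) \left(-11\right) - 12 = 110 - 12 = 98$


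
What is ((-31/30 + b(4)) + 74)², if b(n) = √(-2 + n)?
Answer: 4793521/900 + 2189*√2/15 ≈ 5532.5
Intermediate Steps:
((-31/30 + b(4)) + 74)² = ((-31/30 + √(-2 + 4)) + 74)² = ((-31*1/30 + √2) + 74)² = ((-31/30 + √2) + 74)² = (2189/30 + √2)²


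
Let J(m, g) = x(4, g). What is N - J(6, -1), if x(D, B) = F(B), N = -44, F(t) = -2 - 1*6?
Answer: -36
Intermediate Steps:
F(t) = -8 (F(t) = -2 - 6 = -8)
x(D, B) = -8
J(m, g) = -8
N - J(6, -1) = -44 - 1*(-8) = -44 + 8 = -36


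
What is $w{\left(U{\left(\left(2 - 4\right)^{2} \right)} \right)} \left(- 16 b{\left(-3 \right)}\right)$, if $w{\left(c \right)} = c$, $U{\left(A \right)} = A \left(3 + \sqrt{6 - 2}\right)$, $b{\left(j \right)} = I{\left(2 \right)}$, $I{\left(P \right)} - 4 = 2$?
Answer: $-1920$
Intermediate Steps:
$I{\left(P \right)} = 6$ ($I{\left(P \right)} = 4 + 2 = 6$)
$b{\left(j \right)} = 6$
$U{\left(A \right)} = 5 A$ ($U{\left(A \right)} = A \left(3 + \sqrt{4}\right) = A \left(3 + 2\right) = A 5 = 5 A$)
$w{\left(U{\left(\left(2 - 4\right)^{2} \right)} \right)} \left(- 16 b{\left(-3 \right)}\right) = 5 \left(2 - 4\right)^{2} \left(\left(-16\right) 6\right) = 5 \left(-2\right)^{2} \left(-96\right) = 5 \cdot 4 \left(-96\right) = 20 \left(-96\right) = -1920$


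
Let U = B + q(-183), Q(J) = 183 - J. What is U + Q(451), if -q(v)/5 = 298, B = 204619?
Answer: 202861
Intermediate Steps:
q(v) = -1490 (q(v) = -5*298 = -1490)
U = 203129 (U = 204619 - 1490 = 203129)
U + Q(451) = 203129 + (183 - 1*451) = 203129 + (183 - 451) = 203129 - 268 = 202861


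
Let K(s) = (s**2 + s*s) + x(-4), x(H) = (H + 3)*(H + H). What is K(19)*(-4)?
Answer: -2920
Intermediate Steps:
x(H) = 2*H*(3 + H) (x(H) = (3 + H)*(2*H) = 2*H*(3 + H))
K(s) = 8 + 2*s**2 (K(s) = (s**2 + s*s) + 2*(-4)*(3 - 4) = (s**2 + s**2) + 2*(-4)*(-1) = 2*s**2 + 8 = 8 + 2*s**2)
K(19)*(-4) = (8 + 2*19**2)*(-4) = (8 + 2*361)*(-4) = (8 + 722)*(-4) = 730*(-4) = -2920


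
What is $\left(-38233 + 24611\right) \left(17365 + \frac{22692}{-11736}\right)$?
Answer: $- \frac{115658129069}{489} \approx -2.3652 \cdot 10^{8}$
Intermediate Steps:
$\left(-38233 + 24611\right) \left(17365 + \frac{22692}{-11736}\right) = - 13622 \left(17365 + 22692 \left(- \frac{1}{11736}\right)\right) = - 13622 \left(17365 - \frac{1891}{978}\right) = \left(-13622\right) \frac{16981079}{978} = - \frac{115658129069}{489}$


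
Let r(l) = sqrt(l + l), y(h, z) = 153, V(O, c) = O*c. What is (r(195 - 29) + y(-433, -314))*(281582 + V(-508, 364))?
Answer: 14790510 + 193340*sqrt(83) ≈ 1.6552e+7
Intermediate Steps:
r(l) = sqrt(2)*sqrt(l) (r(l) = sqrt(2*l) = sqrt(2)*sqrt(l))
(r(195 - 29) + y(-433, -314))*(281582 + V(-508, 364)) = (sqrt(2)*sqrt(195 - 29) + 153)*(281582 - 508*364) = (sqrt(2)*sqrt(166) + 153)*(281582 - 184912) = (2*sqrt(83) + 153)*96670 = (153 + 2*sqrt(83))*96670 = 14790510 + 193340*sqrt(83)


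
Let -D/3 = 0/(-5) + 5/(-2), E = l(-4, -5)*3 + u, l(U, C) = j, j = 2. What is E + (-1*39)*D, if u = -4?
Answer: -581/2 ≈ -290.50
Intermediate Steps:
l(U, C) = 2
E = 2 (E = 2*3 - 4 = 6 - 4 = 2)
D = 15/2 (D = -3*(0/(-5) + 5/(-2)) = -3*(0*(-⅕) + 5*(-½)) = -3*(0 - 5/2) = -3*(-5/2) = 15/2 ≈ 7.5000)
E + (-1*39)*D = 2 - 1*39*(15/2) = 2 - 39*15/2 = 2 - 585/2 = -581/2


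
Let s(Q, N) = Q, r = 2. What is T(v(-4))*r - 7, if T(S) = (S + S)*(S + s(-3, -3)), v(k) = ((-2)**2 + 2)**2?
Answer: 4745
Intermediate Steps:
v(k) = 36 (v(k) = (4 + 2)**2 = 6**2 = 36)
T(S) = 2*S*(-3 + S) (T(S) = (S + S)*(S - 3) = (2*S)*(-3 + S) = 2*S*(-3 + S))
T(v(-4))*r - 7 = (2*36*(-3 + 36))*2 - 7 = (2*36*33)*2 - 7 = 2376*2 - 7 = 4752 - 7 = 4745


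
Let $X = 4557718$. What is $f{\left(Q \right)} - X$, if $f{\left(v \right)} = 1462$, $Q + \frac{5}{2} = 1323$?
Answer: $-4556256$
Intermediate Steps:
$Q = \frac{2641}{2}$ ($Q = - \frac{5}{2} + 1323 = \frac{2641}{2} \approx 1320.5$)
$f{\left(Q \right)} - X = 1462 - 4557718 = -4556256$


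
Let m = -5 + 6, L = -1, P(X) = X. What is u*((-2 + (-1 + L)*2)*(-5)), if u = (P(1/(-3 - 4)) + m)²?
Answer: 1080/49 ≈ 22.041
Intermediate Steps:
m = 1
u = 36/49 (u = (1/(-3 - 4) + 1)² = (1/(-7) + 1)² = (-⅐ + 1)² = (6/7)² = 36/49 ≈ 0.73469)
u*((-2 + (-1 + L)*2)*(-5)) = 36*((-2 + (-1 - 1)*2)*(-5))/49 = 36*((-2 - 2*2)*(-5))/49 = 36*((-2 - 4)*(-5))/49 = 36*(-6*(-5))/49 = (36/49)*30 = 1080/49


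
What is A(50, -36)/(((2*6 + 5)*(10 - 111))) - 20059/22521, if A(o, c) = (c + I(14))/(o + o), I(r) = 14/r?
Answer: -688668413/773371140 ≈ -0.89048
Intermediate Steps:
A(o, c) = (1 + c)/(2*o) (A(o, c) = (c + 14/14)/(o + o) = (c + 14*(1/14))/((2*o)) = (c + 1)*(1/(2*o)) = (1 + c)*(1/(2*o)) = (1 + c)/(2*o))
A(50, -36)/(((2*6 + 5)*(10 - 111))) - 20059/22521 = ((1/2)*(1 - 36)/50)/(((2*6 + 5)*(10 - 111))) - 20059/22521 = ((1/2)*(1/50)*(-35))/(((12 + 5)*(-101))) - 20059*1/22521 = -7/(20*(17*(-101))) - 20059/22521 = -7/20/(-1717) - 20059/22521 = -7/20*(-1/1717) - 20059/22521 = 7/34340 - 20059/22521 = -688668413/773371140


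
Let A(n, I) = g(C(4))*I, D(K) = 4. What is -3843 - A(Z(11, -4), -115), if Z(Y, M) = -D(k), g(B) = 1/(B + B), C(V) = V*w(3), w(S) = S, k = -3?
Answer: -92117/24 ≈ -3838.2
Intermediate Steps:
C(V) = 3*V (C(V) = V*3 = 3*V)
g(B) = 1/(2*B)
Z(Y, M) = -4 (Z(Y, M) = -1*4 = -4)
A(n, I) = I/24 (A(n, I) = (1/(2*((3*4))))*I = ((1/2)/12)*I = ((1/2)*(1/12))*I = I/24)
-3843 - A(Z(11, -4), -115) = -3843 - (-115)/24 = -3843 - 1*(-115/24) = -3843 + 115/24 = -92117/24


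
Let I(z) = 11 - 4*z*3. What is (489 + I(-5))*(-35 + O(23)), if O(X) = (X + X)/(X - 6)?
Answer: -307440/17 ≈ -18085.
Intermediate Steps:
I(z) = 11 - 12*z
O(X) = 2*X/(-6 + X) (O(X) = (2*X)/(-6 + X) = 2*X/(-6 + X))
(489 + I(-5))*(-35 + O(23)) = (489 + (11 - 12*(-5)))*(-35 + 2*23/(-6 + 23)) = (489 + (11 + 60))*(-35 + 2*23/17) = (489 + 71)*(-35 + 2*23*(1/17)) = 560*(-35 + 46/17) = 560*(-549/17) = -307440/17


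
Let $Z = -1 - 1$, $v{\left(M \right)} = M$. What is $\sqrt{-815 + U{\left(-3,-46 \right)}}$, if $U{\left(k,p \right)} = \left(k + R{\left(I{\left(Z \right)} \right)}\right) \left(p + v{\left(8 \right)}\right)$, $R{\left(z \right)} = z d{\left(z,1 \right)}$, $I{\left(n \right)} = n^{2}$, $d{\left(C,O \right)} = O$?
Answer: $i \sqrt{853} \approx 29.206 i$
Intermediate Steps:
$Z = -2$ ($Z = -1 - 1 = -2$)
$R{\left(z \right)} = z$ ($R{\left(z \right)} = z 1 = z$)
$U{\left(k,p \right)} = \left(4 + k\right) \left(8 + p\right)$ ($U{\left(k,p \right)} = \left(k + \left(-2\right)^{2}\right) \left(p + 8\right) = \left(k + 4\right) \left(8 + p\right) = \left(4 + k\right) \left(8 + p\right)$)
$\sqrt{-815 + U{\left(-3,-46 \right)}} = \sqrt{-815 + \left(32 + 4 \left(-46\right) + 8 \left(-3\right) - -138\right)} = \sqrt{-815 + \left(32 - 184 - 24 + 138\right)} = \sqrt{-815 - 38} = \sqrt{-853} = i \sqrt{853}$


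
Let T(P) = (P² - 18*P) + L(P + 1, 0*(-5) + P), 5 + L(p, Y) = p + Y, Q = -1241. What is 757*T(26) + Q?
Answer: 192551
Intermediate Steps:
L(p, Y) = -5 + Y + p (L(p, Y) = -5 + (p + Y) = -5 + (Y + p) = -5 + Y + p)
T(P) = -4 + P² - 16*P (T(P) = (P² - 18*P) + (-5 + (0*(-5) + P) + (P + 1)) = (P² - 18*P) + (-5 + (0 + P) + (1 + P)) = (P² - 18*P) + (-5 + P + (1 + P)) = (P² - 18*P) + (-4 + 2*P) = -4 + P² - 16*P)
757*T(26) + Q = 757*(-4 + 26² - 16*26) - 1241 = 757*(-4 + 676 - 416) - 1241 = 757*256 - 1241 = 193792 - 1241 = 192551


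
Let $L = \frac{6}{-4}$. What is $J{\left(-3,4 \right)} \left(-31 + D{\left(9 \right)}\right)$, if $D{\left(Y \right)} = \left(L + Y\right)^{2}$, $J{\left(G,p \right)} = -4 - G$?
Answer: $- \frac{101}{4} \approx -25.25$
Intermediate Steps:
$L = - \frac{3}{2}$ ($L = 6 \left(- \frac{1}{4}\right) = - \frac{3}{2} \approx -1.5$)
$D{\left(Y \right)} = \left(- \frac{3}{2} + Y\right)^{2}$
$J{\left(-3,4 \right)} \left(-31 + D{\left(9 \right)}\right) = \left(-4 - -3\right) \left(-31 + \frac{\left(-3 + 2 \cdot 9\right)^{2}}{4}\right) = \left(-4 + 3\right) \left(-31 + \frac{\left(-3 + 18\right)^{2}}{4}\right) = - (-31 + \frac{15^{2}}{4}) = - (-31 + \frac{1}{4} \cdot 225) = - (-31 + \frac{225}{4}) = \left(-1\right) \frac{101}{4} = - \frac{101}{4}$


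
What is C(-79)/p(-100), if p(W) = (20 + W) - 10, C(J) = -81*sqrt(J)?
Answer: 9*I*sqrt(79)/10 ≈ 7.9994*I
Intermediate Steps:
p(W) = 10 + W
C(-79)/p(-100) = (-81*I*sqrt(79))/(10 - 100) = -81*I*sqrt(79)/(-90) = -81*I*sqrt(79)*(-1/90) = 9*I*sqrt(79)/10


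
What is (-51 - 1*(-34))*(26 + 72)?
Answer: -1666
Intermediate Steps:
(-51 - 1*(-34))*(26 + 72) = (-51 + 34)*98 = -17*98 = -1666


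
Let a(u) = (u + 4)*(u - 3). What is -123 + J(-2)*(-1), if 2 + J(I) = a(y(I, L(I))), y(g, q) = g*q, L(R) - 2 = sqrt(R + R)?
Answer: -105 - 28*I ≈ -105.0 - 28.0*I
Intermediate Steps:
L(R) = 2 + sqrt(2)*sqrt(R) (L(R) = 2 + sqrt(R + R) = 2 + sqrt(2*R) = 2 + sqrt(2)*sqrt(R))
a(u) = (-3 + u)*(4 + u) (a(u) = (4 + u)*(-3 + u) = (-3 + u)*(4 + u))
J(I) = -14 + I*(2 + sqrt(2)*sqrt(I)) + I**2*(2 + sqrt(2)*sqrt(I))**2 (J(I) = -2 + (-12 + I*(2 + sqrt(2)*sqrt(I)) + (I*(2 + sqrt(2)*sqrt(I)))**2) = -2 + (-12 + I*(2 + sqrt(2)*sqrt(I)) + I**2*(2 + sqrt(2)*sqrt(I))**2) = -14 + I*(2 + sqrt(2)*sqrt(I)) + I**2*(2 + sqrt(2)*sqrt(I))**2)
-123 + J(-2)*(-1) = -123 + (-14 - 2*(2 + sqrt(2)*sqrt(-2)) + (-2)**2*(2 + sqrt(2)*sqrt(-2))**2)*(-1) = -123 + (-14 - 2*(2 + sqrt(2)*(I*sqrt(2))) + 4*(2 + sqrt(2)*(I*sqrt(2)))**2)*(-1) = -123 + (-14 - 2*(2 + 2*I) + 4*(2 + 2*I)**2)*(-1) = -123 + (-14 + (-4 - 4*I) + 4*(2 + 2*I)**2)*(-1) = -123 + (-18 - 4*I + 4*(2 + 2*I)**2)*(-1) = -123 + (18 - 4*(2 + 2*I)**2 + 4*I) = -105 - 4*(2 + 2*I)**2 + 4*I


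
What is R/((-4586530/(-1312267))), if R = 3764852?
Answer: 190018886134/176405 ≈ 1.0772e+6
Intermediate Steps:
R/((-4586530/(-1312267))) = 3764852/((-4586530/(-1312267))) = 3764852/((-4586530*(-1/1312267))) = 3764852/(4586530/1312267) = 3764852*(1312267/4586530) = 190018886134/176405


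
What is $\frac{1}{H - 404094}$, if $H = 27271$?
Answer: $- \frac{1}{376823} \approx -2.6538 \cdot 10^{-6}$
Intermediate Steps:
$\frac{1}{H - 404094} = \frac{1}{27271 - 404094} = \frac{1}{-376823} = - \frac{1}{376823}$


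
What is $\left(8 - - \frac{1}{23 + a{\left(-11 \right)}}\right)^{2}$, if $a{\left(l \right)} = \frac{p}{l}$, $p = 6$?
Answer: $\frac{3948169}{61009} \approx 64.714$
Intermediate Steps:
$a{\left(l \right)} = \frac{6}{l}$
$\left(8 - - \frac{1}{23 + a{\left(-11 \right)}}\right)^{2} = \left(8 - - \frac{1}{23 + \frac{6}{-11}}\right)^{2} = \left(8 - - \frac{1}{23 + 6 \left(- \frac{1}{11}\right)}\right)^{2} = \left(8 - - \frac{1}{23 - \frac{6}{11}}\right)^{2} = \left(8 - - \frac{1}{\frac{247}{11}}\right)^{2} = \left(8 - \left(-1\right) \frac{11}{247}\right)^{2} = \left(8 - - \frac{11}{247}\right)^{2} = \left(8 + \frac{11}{247}\right)^{2} = \left(\frac{1987}{247}\right)^{2} = \frac{3948169}{61009}$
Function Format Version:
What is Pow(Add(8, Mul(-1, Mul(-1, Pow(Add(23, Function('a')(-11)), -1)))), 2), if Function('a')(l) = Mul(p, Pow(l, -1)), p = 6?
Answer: Rational(3948169, 61009) ≈ 64.714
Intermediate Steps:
Function('a')(l) = Mul(6, Pow(l, -1))
Pow(Add(8, Mul(-1, Mul(-1, Pow(Add(23, Function('a')(-11)), -1)))), 2) = Pow(Add(8, Mul(-1, Mul(-1, Pow(Add(23, Mul(6, Pow(-11, -1))), -1)))), 2) = Pow(Add(8, Mul(-1, Mul(-1, Pow(Add(23, Mul(6, Rational(-1, 11))), -1)))), 2) = Pow(Add(8, Mul(-1, Mul(-1, Pow(Add(23, Rational(-6, 11)), -1)))), 2) = Pow(Add(8, Mul(-1, Mul(-1, Pow(Rational(247, 11), -1)))), 2) = Pow(Add(8, Mul(-1, Mul(-1, Rational(11, 247)))), 2) = Pow(Add(8, Mul(-1, Rational(-11, 247))), 2) = Pow(Add(8, Rational(11, 247)), 2) = Pow(Rational(1987, 247), 2) = Rational(3948169, 61009)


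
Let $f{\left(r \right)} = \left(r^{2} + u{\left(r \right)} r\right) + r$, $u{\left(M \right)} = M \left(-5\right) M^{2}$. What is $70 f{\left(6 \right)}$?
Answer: $-450660$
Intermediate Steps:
$u{\left(M \right)} = - 5 M^{3}$ ($u{\left(M \right)} = - 5 M M^{2} = - 5 M^{3}$)
$f{\left(r \right)} = r + r^{2} - 5 r^{4}$ ($f{\left(r \right)} = \left(r^{2} + - 5 r^{3} r\right) + r = \left(r^{2} - 5 r^{4}\right) + r = r + r^{2} - 5 r^{4}$)
$70 f{\left(6 \right)} = 70 \cdot 6 \left(1 + 6 - 5 \cdot 6^{3}\right) = 70 \cdot 6 \left(1 + 6 - 1080\right) = 70 \cdot 6 \left(-1073\right) = 70 \left(-6438\right) = -450660$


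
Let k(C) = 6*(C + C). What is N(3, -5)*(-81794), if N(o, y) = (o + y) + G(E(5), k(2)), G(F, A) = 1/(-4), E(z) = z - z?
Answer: 368073/2 ≈ 1.8404e+5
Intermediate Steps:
E(z) = 0
k(C) = 12*C (k(C) = 6*(2*C) = 12*C)
G(F, A) = -¼
N(o, y) = -¼ + o + y (N(o, y) = (o + y) - ¼ = -¼ + o + y)
N(3, -5)*(-81794) = (-¼ + 3 - 5)*(-81794) = -9/4*(-81794) = 368073/2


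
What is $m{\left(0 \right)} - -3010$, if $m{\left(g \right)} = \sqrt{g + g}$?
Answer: $3010$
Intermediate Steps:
$m{\left(g \right)} = \sqrt{2} \sqrt{g}$ ($m{\left(g \right)} = \sqrt{2 g} = \sqrt{2} \sqrt{g}$)
$m{\left(0 \right)} - -3010 = \sqrt{2} \sqrt{0} - -3010 = \sqrt{2} \cdot 0 + 3010 = 0 + 3010 = 3010$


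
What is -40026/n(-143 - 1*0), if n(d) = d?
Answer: 40026/143 ≈ 279.90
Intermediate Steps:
-40026/n(-143 - 1*0) = -40026/(-143 - 1*0) = -40026/(-143 + 0) = -40026/(-143) = -40026*(-1/143) = 40026/143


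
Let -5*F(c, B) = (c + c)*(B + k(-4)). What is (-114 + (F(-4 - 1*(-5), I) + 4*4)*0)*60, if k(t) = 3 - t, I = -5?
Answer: -6840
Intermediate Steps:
F(c, B) = -2*c*(7 + B)/5 (F(c, B) = -(c + c)*(B + (3 - 1*(-4)))/5 = -2*c*(B + (3 + 4))/5 = -2*c*(B + 7)/5 = -2*c*(7 + B)/5)
(-114 + (F(-4 - 1*(-5), I) + 4*4)*0)*60 = (-114 + (-2*(-4 - 1*(-5))*(7 - 5)/5 + 4*4)*0)*60 = (-114 + (-⅖*(-4 + 5)*2 + 16)*0)*60 = (-114 + (-⅖*1*2 + 16)*0)*60 = (-114 + (-⅘ + 16)*0)*60 = (-114 + (76/5)*0)*60 = (-114 + 0)*60 = -114*60 = -6840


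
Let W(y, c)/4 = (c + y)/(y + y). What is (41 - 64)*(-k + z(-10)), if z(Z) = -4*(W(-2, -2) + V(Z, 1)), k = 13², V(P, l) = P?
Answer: 3335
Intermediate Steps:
W(y, c) = 2*(c + y)/y (W(y, c) = 4*((c + y)/(y + y)) = 4*((c + y)/((2*y))) = 4*((c + y)*(1/(2*y))) = 4*((c + y)/(2*y)) = 2*(c + y)/y)
k = 169
z(Z) = -16 - 4*Z (z(Z) = -4*((2 + 2*(-2)/(-2)) + Z) = -4*((2 + 2*(-2)*(-½)) + Z) = -4*((2 + 2) + Z) = -4*(4 + Z) = -16 - 4*Z)
(41 - 64)*(-k + z(-10)) = (41 - 64)*(-1*169 + (-16 - 4*(-10))) = -23*(-169 + (-16 + 40)) = -23*(-169 + 24) = -23*(-145) = 3335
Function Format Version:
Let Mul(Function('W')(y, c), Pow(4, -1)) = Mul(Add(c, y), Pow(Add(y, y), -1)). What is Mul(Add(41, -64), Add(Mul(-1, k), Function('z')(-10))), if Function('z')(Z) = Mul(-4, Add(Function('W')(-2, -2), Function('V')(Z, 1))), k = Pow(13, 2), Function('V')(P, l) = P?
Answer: 3335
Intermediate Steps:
Function('W')(y, c) = Mul(2, Pow(y, -1), Add(c, y)) (Function('W')(y, c) = Mul(4, Mul(Add(c, y), Pow(Add(y, y), -1))) = Mul(4, Mul(Add(c, y), Pow(Mul(2, y), -1))) = Mul(4, Mul(Add(c, y), Mul(Rational(1, 2), Pow(y, -1)))) = Mul(4, Mul(Rational(1, 2), Pow(y, -1), Add(c, y))) = Mul(2, Pow(y, -1), Add(c, y)))
k = 169
Function('z')(Z) = Add(-16, Mul(-4, Z)) (Function('z')(Z) = Mul(-4, Add(Add(2, Mul(2, -2, Pow(-2, -1))), Z)) = Mul(-4, Add(Add(2, Mul(2, -2, Rational(-1, 2))), Z)) = Mul(-4, Add(Add(2, 2), Z)) = Mul(-4, Add(4, Z)) = Add(-16, Mul(-4, Z)))
Mul(Add(41, -64), Add(Mul(-1, k), Function('z')(-10))) = Mul(Add(41, -64), Add(Mul(-1, 169), Add(-16, Mul(-4, -10)))) = Mul(-23, Add(-169, Add(-16, 40))) = Mul(-23, Add(-169, 24)) = Mul(-23, -145) = 3335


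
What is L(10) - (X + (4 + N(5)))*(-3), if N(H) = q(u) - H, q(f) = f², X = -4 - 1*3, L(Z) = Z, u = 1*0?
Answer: -14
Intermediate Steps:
u = 0
X = -7 (X = -4 - 3 = -7)
N(H) = -H (N(H) = 0² - H = 0 - H = -H)
L(10) - (X + (4 + N(5)))*(-3) = 10 - (-7 + (4 - 1*5))*(-3) = 10 - (-7 + (4 - 5))*(-3) = 10 - (-7 - 1)*(-3) = 10 - (-8)*(-3) = 10 - 1*24 = 10 - 24 = -14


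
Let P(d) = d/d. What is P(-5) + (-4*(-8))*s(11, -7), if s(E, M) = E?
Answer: 353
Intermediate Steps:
P(d) = 1
P(-5) + (-4*(-8))*s(11, -7) = 1 - 4*(-8)*11 = 1 + 32*11 = 1 + 352 = 353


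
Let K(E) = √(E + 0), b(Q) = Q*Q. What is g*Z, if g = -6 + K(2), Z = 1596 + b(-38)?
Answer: -18240 + 3040*√2 ≈ -13941.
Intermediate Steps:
b(Q) = Q²
K(E) = √E
Z = 3040 (Z = 1596 + (-38)² = 1596 + 1444 = 3040)
g = -6 + √2 ≈ -4.5858
g*Z = (-6 + √2)*3040 = -18240 + 3040*√2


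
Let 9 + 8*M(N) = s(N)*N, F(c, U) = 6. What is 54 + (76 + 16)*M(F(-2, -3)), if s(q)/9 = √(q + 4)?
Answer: -99/2 + 621*√10 ≈ 1914.3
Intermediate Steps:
s(q) = 9*√(4 + q) (s(q) = 9*√(q + 4) = 9*√(4 + q))
M(N) = -9/8 + 9*N*√(4 + N)/8 (M(N) = -9/8 + ((9*√(4 + N))*N)/8 = -9/8 + (9*N*√(4 + N))/8 = -9/8 + 9*N*√(4 + N)/8)
54 + (76 + 16)*M(F(-2, -3)) = 54 + (76 + 16)*(-9/8 + (9/8)*6*√(4 + 6)) = 54 + 92*(-9/8 + (9/8)*6*√10) = 54 + 92*(-9/8 + 27*√10/4) = 54 + (-207/2 + 621*√10) = -99/2 + 621*√10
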